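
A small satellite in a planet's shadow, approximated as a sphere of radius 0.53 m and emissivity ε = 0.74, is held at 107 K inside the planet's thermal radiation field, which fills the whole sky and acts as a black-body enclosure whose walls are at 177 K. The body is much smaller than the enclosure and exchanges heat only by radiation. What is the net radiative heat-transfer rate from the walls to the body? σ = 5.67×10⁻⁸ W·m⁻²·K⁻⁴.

P_net ≈ 126 W

For a small grey body in a large enclosure: P_net = εσA(T_body⁴ − T_wall⁴).
A = 4πr² = 3.530 m²; T_body⁴ − T_wall⁴ = 1.311×10⁸ − 9.815×10⁸ = -8.504×10⁸ K⁴.
|P_net| = 0.74·5.67×10⁻⁸·3.530·8.504×10⁸.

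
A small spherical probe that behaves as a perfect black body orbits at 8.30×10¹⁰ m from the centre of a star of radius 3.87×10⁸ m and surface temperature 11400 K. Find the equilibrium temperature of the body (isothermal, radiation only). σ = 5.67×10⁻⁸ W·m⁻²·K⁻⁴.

T ≈ 550 K

The star's surface emits σT_*⁴; at distance d the flux is S = σT_*⁴(R_*/d)².
S = 5.67×10⁻⁸·(11400)⁴·(3.87×10⁸/8.30×10¹⁰)² = 20820 W/m².
For an isothermal sphere T⁴ = (1−a)S/(4σ) = 9.180×10¹⁰ K⁴.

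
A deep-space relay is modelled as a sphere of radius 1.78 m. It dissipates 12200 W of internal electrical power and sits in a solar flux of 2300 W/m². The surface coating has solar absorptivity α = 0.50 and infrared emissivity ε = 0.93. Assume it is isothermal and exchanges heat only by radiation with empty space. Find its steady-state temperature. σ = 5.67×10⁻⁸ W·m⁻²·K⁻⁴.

At steady state, absorbed solar power + internal power = radiated power.
Absorbed: α·S·A_cross = 0.50·2300·9.954 = 11450 W (cross-section πr²).
Total input = 11450 + 12200 = 23650 W.
Radiated: εσ·A_surf·T⁴ with A_surf = 4πr² = 39.82 m².
T⁴ = 23650/(0.93·5.67×10⁻⁸·39.82) = 1.126×10¹⁰ K⁴.

T ≈ 326 K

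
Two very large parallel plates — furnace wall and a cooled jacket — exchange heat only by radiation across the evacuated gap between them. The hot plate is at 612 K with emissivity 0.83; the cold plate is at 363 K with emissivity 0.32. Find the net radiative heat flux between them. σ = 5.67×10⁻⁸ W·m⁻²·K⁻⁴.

q ≈ 2090 W/m²

For two infinite grey parallel plates, q = σ(T₁⁴ − T₂⁴)/(1/ε₁ + 1/ε₂ − 1).
T₁⁴ − T₂⁴ = 1.403×10¹¹ − 1.736×10¹⁰ = 1.229×10¹¹ K⁴.
1/ε₁ + 1/ε₂ − 1 = 1.205 + 3.125 − 1 = 3.330.
q = 5.67×10⁻⁸ × 1.229×10¹¹ / 3.330.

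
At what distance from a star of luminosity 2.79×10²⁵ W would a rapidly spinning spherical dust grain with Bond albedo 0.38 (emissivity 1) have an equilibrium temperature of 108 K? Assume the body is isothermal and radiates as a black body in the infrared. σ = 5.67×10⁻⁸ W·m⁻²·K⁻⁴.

d ≈ 2.11×10¹¹ m

For an isothermal black-emitting sphere, (1−a)S·πr² = σ·4πr²·T⁴ ⇒ S = 4σT⁴/(1−a).
S = 4·5.67×10⁻⁸·(108)⁴/0.620 = 49.77 W/m².
Flux falls as S = L/(4πd²), so d = √(L/(4πS)) = √(2.79×10²⁵/(4π·49.77)).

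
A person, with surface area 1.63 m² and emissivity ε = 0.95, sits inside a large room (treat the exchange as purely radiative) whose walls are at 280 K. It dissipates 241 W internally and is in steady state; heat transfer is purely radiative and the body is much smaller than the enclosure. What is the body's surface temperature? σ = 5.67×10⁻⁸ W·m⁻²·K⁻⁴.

For a small grey body in a large enclosure, net radiated power = εσA(T⁴ − T_w⁴).
Steady state: P = εσA(T⁴ − T_w⁴) with A = 1.63 m².
T⁴ = P/(εσA) + T_w⁴ = 241/(0.95·5.67×10⁻⁸·1.630) + (280)⁴
    = 2.745×10⁹ + 6.147×10⁹ = 8.891×10⁹ K⁴.

T ≈ 307 K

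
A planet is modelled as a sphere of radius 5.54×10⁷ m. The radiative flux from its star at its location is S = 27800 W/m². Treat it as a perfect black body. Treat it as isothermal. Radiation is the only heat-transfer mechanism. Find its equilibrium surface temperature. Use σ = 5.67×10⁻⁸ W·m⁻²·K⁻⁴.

At equilibrium, absorbed power = emitted power.
Absorbing cross-section = πr² = 9.642×10¹⁵ m²; emitting surface = 4πr² = 3.857×10¹⁶ m² (ratio 4).
S·A_cross = εσ·A_surf·T⁴  ⇒  T⁴ = S/(4σ).
T⁴ = 1.00·27800/(4·5.67×10⁻⁸) = 1.226×10¹¹ K⁴.
T = (1.226×10¹¹)^(1/4).

T ≈ 592 K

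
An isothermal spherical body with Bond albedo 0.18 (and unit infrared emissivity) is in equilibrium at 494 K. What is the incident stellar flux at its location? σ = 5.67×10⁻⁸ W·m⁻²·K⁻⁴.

(1−a)S·πr² = σ·4πr²·T⁴ ⇒ S = 4σT⁴/(1−a).
S = 4·5.67×10⁻⁸·5.955×10¹⁰/0.820.

S ≈ 16500 W/m²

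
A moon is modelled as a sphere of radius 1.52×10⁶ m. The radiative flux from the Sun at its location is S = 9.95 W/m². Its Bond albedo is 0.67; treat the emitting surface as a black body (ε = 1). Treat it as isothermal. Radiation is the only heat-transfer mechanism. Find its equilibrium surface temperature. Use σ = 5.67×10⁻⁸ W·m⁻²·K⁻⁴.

At equilibrium, absorbed power = emitted power.
Absorbing cross-section = πr² = 7.258×10¹² m²; emitting surface = 4πr² = 2.903×10¹³ m² (ratio 4).
(1−a)S·A_cross = εσ·A_surf·T⁴  ⇒  T⁴ = (1−a)S/(4σ).
T⁴ = 0.330·9.95/(4·5.67×10⁻⁸) = 1.448×10⁷ K⁴.
T = (1.448×10⁷)^(1/4).

T ≈ 61.7 K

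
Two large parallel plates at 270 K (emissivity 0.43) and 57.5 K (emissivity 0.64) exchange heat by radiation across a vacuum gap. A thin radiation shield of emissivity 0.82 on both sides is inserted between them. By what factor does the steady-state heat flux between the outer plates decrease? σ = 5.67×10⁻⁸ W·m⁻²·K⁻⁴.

factor ≈ 1.50

Without shield: q₀ = σΔ(T⁴)/(1/ε₁+1/ε₂−1) with denominator 2.888.
With shield the two gaps are in series; the resistances add: (1/ε₁+1/ε_s−1)+(1/ε_s+1/ε₂−1) = 2.545+1.782 = 4.327.
Heat-flux ratio q₀/q = 4.327/2.888.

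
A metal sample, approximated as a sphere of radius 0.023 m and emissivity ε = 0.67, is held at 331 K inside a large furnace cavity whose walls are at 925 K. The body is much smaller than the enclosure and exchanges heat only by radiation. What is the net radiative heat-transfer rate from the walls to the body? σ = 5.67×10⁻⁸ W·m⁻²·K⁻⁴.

P_net ≈ 182 W

For a small grey body in a large enclosure: P_net = εσA(T_body⁴ − T_wall⁴).
A = 4πr² = 0.006648 m²; T_body⁴ − T_wall⁴ = 1.200×10¹⁰ − 7.321×10¹¹ = -7.201×10¹¹ K⁴.
|P_net| = 0.67·5.67×10⁻⁸·0.006648·7.201×10¹¹.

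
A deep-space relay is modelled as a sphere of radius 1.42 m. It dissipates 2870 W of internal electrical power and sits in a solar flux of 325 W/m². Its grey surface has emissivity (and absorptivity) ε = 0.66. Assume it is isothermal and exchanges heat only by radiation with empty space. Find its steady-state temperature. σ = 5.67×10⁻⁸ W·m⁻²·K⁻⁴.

At steady state, absorbed solar power + internal power = radiated power.
Absorbed: α·S·A_cross = 0.66·325·6.335 = 1359 W (cross-section πr²).
Total input = 1359 + 2870 = 4229 W.
Radiated: εσ·A_surf·T⁴ with A_surf = 4πr² = 25.34 m².
T⁴ = 4229/(0.66·5.67×10⁻⁸·25.34) = 4.460×10⁹ K⁴.

T ≈ 258 K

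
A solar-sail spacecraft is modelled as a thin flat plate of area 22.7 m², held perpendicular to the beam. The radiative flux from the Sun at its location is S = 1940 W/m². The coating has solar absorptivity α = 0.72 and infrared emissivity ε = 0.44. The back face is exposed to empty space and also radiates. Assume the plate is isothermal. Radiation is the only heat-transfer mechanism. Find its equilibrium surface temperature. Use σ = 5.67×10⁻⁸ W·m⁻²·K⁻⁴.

T ≈ 409 K

At equilibrium, absorbed power = emitted power.
Absorbing cross-section = A = 22.70 m²; emitting surface = 2A = 45.40 m² (ratio 2).
αS·A_cross = εσ·A_surf·T⁴  ⇒  T⁴ = αS/(ε·2σ).
T⁴ = 0.720·1940/(0.44·2·5.67×10⁻⁸) = 2.799×10¹⁰ K⁴.
T = (2.799×10¹⁰)^(1/4).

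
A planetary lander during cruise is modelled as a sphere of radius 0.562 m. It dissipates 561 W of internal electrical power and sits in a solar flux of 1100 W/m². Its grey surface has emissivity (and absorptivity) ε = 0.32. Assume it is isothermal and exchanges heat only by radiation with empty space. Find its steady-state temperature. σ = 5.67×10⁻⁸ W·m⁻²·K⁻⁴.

T ≈ 335 K

At steady state, absorbed solar power + internal power = radiated power.
Absorbed: α·S·A_cross = 0.32·1100·0.9923 = 349.3 W (cross-section πr²).
Total input = 349.3 + 561 = 910.3 W.
Radiated: εσ·A_surf·T⁴ with A_surf = 4πr² = 3.969 m².
T⁴ = 910.3/(0.32·5.67×10⁻⁸·3.969) = 1.264×10¹⁰ K⁴.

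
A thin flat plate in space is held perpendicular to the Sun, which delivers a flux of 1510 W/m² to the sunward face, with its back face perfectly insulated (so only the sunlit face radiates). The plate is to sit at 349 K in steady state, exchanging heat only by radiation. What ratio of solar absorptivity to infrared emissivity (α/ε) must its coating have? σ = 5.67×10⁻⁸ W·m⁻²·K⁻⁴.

α/ε ≈ 0.557

Balance: αS·A = εσ·1A·T⁴ ⇒ α/ε = σT⁴/S.
α/ε = 5.67×10⁻⁸·(349)⁴/1510 = 5.67×10⁻⁸·1.484×10¹⁰/1510.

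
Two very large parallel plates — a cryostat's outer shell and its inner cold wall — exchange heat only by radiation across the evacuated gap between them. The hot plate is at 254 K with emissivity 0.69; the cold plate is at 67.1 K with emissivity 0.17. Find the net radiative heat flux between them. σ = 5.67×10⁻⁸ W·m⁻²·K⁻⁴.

For two infinite grey parallel plates, q = σ(T₁⁴ − T₂⁴)/(1/ε₁ + 1/ε₂ − 1).
T₁⁴ − T₂⁴ = 4.162×10⁹ − 2.027×10⁷ = 4.142×10⁹ K⁴.
1/ε₁ + 1/ε₂ − 1 = 1.449 + 5.882 − 1 = 6.332.
q = 5.67×10⁻⁸ × 4.142×10⁹ / 6.332.

q ≈ 37.1 W/m²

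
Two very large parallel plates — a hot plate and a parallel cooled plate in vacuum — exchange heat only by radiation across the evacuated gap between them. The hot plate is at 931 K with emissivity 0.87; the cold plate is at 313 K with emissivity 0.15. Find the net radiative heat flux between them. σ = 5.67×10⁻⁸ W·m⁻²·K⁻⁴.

q ≈ 6170 W/m²

For two infinite grey parallel plates, q = σ(T₁⁴ − T₂⁴)/(1/ε₁ + 1/ε₂ − 1).
T₁⁴ − T₂⁴ = 7.513×10¹¹ − 9.598×10⁹ = 7.417×10¹¹ K⁴.
1/ε₁ + 1/ε₂ − 1 = 1.149 + 6.667 − 1 = 6.816.
q = 5.67×10⁻⁸ × 7.417×10¹¹ / 6.816.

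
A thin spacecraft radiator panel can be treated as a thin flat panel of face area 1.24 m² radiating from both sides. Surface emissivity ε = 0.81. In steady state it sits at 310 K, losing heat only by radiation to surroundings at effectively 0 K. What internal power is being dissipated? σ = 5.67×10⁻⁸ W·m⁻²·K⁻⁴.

P ≈ 1050 W

Steady state: P = εσA T⁴.
A = 2·1.24 = 2.480 m²; T⁴ = (310)⁴ = 9.235×10⁹ K⁴.
P = 0.81 × 5.67×10⁻⁸ × 2.480 × 9.235×10⁹.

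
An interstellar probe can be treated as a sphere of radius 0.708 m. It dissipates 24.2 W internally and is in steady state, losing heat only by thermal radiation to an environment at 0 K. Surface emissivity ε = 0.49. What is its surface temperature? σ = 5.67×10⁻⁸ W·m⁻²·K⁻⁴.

Steady state: internal power = radiated power, P = εσA T⁴.
Radiating area A = 4πr² = 6.299 m².
T⁴ = P/(εσA) = 24.2/(0.49·5.67×10⁻⁸·6.299) = 1.383×10⁸ K⁴.
T = (1.383×10⁸)^(1/4).

T ≈ 108 K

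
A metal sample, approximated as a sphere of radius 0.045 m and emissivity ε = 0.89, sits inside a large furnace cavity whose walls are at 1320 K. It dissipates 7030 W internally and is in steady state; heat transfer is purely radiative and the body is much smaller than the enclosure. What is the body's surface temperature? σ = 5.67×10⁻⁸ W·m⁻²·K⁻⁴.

T ≈ 1710 K

For a small grey body in a large enclosure, net radiated power = εσA(T⁴ − T_w⁴).
Steady state: P = εσA(T⁴ − T_w⁴) with A = 4πr² = 0.02545 m².
T⁴ = P/(εσA) + T_w⁴ = 7030/(0.89·5.67×10⁻⁸·0.02545) + (1320)⁴
    = 5.475×10¹² + 3.036×10¹² = 8.510×10¹² K⁴.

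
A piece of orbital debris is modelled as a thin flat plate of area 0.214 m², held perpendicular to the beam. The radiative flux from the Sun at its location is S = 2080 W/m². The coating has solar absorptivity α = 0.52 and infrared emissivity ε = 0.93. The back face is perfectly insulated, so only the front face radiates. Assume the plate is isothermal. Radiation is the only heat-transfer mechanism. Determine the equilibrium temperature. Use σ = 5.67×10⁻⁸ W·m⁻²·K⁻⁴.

T ≈ 378 K

At equilibrium, absorbed power = emitted power.
Absorbing cross-section = A = 0.2140 m²; emitting surface = A = 0.2140 m² (ratio 1).
αS·A_cross = εσ·A_surf·T⁴  ⇒  T⁴ = αS/(ε·1σ).
T⁴ = 0.520·2080/(0.93·1·5.67×10⁻⁸) = 2.051×10¹⁰ K⁴.
T = (2.051×10¹⁰)^(1/4).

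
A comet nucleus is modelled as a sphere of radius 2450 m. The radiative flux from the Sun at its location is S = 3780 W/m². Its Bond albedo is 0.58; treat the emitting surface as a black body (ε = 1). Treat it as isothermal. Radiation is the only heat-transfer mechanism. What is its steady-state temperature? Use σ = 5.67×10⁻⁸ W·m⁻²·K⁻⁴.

At equilibrium, absorbed power = emitted power.
Absorbing cross-section = πr² = 1.886×10⁷ m²; emitting surface = 4πr² = 7.543×10⁷ m² (ratio 4).
(1−a)S·A_cross = εσ·A_surf·T⁴  ⇒  T⁴ = (1−a)S/(4σ).
T⁴ = 0.420·3780/(4·5.67×10⁻⁸) = 7.000×10⁹ K⁴.
T = (7.000×10⁹)^(1/4).

T ≈ 289 K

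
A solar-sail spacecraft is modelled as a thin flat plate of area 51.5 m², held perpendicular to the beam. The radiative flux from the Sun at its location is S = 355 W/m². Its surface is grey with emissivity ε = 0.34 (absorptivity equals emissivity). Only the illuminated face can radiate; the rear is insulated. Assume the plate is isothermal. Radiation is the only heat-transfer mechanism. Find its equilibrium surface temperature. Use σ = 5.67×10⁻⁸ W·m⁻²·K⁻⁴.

At equilibrium, absorbed power = emitted power.
Absorbing cross-section = A = 51.50 m²; emitting surface = A = 51.50 m² (ratio 1).
εS·A_cross = εσ·A_surf·T⁴  ⇒  T⁴ = S/(1σ)   (ε cancels).
T⁴ = 355/(1·5.67×10⁻⁸) = 6.261×10⁹ K⁴.
T = (6.261×10⁹)^(1/4).

T ≈ 281 K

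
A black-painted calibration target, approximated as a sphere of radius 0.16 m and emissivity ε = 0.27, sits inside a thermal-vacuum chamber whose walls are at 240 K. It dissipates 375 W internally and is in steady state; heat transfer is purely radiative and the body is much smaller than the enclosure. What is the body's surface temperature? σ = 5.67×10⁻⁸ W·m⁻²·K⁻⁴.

For a small grey body in a large enclosure, net radiated power = εσA(T⁴ − T_w⁴).
Steady state: P = εσA(T⁴ − T_w⁴) with A = 4πr² = 0.3217 m².
T⁴ = P/(εσA) + T_w⁴ = 375/(0.27·5.67×10⁻⁸·0.3217) + (240)⁴
    = 7.614×10¹⁰ + 3.318×10⁹ = 7.946×10¹⁰ K⁴.

T ≈ 531 K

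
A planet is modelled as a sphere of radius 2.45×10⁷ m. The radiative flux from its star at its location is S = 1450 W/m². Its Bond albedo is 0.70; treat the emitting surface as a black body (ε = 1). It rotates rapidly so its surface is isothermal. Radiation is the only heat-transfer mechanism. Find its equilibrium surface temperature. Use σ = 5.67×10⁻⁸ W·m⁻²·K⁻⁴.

T ≈ 209 K

At equilibrium, absorbed power = emitted power.
Absorbing cross-section = πr² = 1.886×10¹⁵ m²; emitting surface = 4πr² = 7.543×10¹⁵ m² (ratio 4).
(1−a)S·A_cross = εσ·A_surf·T⁴  ⇒  T⁴ = (1−a)S/(4σ).
T⁴ = 0.300·1450/(4·5.67×10⁻⁸) = 1.918×10⁹ K⁴.
T = (1.918×10⁹)^(1/4).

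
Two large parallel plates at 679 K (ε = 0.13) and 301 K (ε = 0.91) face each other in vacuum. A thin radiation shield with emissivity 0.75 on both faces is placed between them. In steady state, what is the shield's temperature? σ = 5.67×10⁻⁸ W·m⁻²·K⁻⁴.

T_s ≈ 445 K

In steady state the net flux on the hot side equals that on the cold side.
σ(T₁⁴−T_s⁴)/D₁ = σ(T_s⁴−T₂⁴)/D₂, with D₁ = 1/ε₁+1/ε_s−1 = 8.026, D₂ = 1/ε_s+1/ε₂−1 = 1.432.
Solve for T_s⁴: T_s⁴ = (D₂·T₁⁴ + D₁·T₂⁴)/(D₁+D₂) = 3.915×10¹⁰ K⁴.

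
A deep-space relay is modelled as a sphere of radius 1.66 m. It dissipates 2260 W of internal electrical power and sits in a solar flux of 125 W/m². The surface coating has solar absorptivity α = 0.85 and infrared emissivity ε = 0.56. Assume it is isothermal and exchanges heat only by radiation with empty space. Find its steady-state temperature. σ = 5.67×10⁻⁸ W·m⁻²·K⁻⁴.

T ≈ 232 K

At steady state, absorbed solar power + internal power = radiated power.
Absorbed: α·S·A_cross = 0.85·125·8.657 = 919.8 W (cross-section πr²).
Total input = 919.8 + 2260 = 3180 W.
Radiated: εσ·A_surf·T⁴ with A_surf = 4πr² = 34.63 m².
T⁴ = 3180/(0.56·5.67×10⁻⁸·34.63) = 2.892×10⁹ K⁴.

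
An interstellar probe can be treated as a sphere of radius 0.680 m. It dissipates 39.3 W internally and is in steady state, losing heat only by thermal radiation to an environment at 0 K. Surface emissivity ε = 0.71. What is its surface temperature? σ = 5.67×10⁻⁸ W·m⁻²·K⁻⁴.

T ≈ 114 K

Steady state: internal power = radiated power, P = εσA T⁴.
Radiating area A = 4πr² = 5.811 m².
T⁴ = P/(εσA) = 39.3/(0.71·5.67×10⁻⁸·5.811) = 1.680×10⁸ K⁴.
T = (1.680×10⁸)^(1/4).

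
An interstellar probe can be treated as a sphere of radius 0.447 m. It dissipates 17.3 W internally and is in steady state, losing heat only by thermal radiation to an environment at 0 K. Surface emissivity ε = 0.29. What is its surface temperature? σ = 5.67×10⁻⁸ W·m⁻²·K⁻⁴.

Steady state: internal power = radiated power, P = εσA T⁴.
Radiating area A = 4πr² = 2.511 m².
T⁴ = P/(εσA) = 17.3/(0.29·5.67×10⁻⁸·2.511) = 4.190×10⁸ K⁴.
T = (4.190×10⁸)^(1/4).

T ≈ 143 K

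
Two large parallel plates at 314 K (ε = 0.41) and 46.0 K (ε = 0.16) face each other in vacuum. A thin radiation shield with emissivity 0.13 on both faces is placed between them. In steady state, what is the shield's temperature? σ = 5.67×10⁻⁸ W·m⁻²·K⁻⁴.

In steady state the net flux on the hot side equals that on the cold side.
σ(T₁⁴−T_s⁴)/D₁ = σ(T_s⁴−T₂⁴)/D₂, with D₁ = 1/ε₁+1/ε_s−1 = 9.131, D₂ = 1/ε_s+1/ε₂−1 = 12.94.
Solve for T_s⁴: T_s⁴ = (D₂·T₁⁴ + D₁·T₂⁴)/(D₁+D₂) = 5.702×10⁹ K⁴.

T_s ≈ 275 K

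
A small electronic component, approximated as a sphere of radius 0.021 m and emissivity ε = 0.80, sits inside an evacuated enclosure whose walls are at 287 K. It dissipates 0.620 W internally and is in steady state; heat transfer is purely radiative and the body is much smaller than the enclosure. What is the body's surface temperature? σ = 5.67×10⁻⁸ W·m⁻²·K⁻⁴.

T ≈ 310 K

For a small grey body in a large enclosure, net radiated power = εσA(T⁴ − T_w⁴).
Steady state: P = εσA(T⁴ − T_w⁴) with A = 4πr² = 0.005542 m².
T⁴ = P/(εσA) + T_w⁴ = 0.620/(0.80·5.67×10⁻⁸·0.005542) + (287)⁴
    = 2.466×10⁹ + 6.785×10⁹ = 9.251×10⁹ K⁴.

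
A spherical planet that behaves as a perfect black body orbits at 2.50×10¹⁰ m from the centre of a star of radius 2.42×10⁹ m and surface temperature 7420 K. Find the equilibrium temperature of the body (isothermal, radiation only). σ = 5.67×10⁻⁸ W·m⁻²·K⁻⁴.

The star's surface emits σT_*⁴; at distance d the flux is S = σT_*⁴(R_*/d)².
S = 5.67×10⁻⁸·(7420)⁴·(2.42×10⁹/2.50×10¹⁰)² = 1.610×10⁶ W/m².
For an isothermal sphere T⁴ = (1−a)S/(4σ) = 7.101×10¹² K⁴.

T ≈ 1630 K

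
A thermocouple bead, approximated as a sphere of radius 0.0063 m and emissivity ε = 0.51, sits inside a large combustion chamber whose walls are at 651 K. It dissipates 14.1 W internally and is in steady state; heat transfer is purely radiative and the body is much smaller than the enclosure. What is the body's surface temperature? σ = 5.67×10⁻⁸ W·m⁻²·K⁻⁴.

For a small grey body in a large enclosure, net radiated power = εσA(T⁴ − T_w⁴).
Steady state: P = εσA(T⁴ − T_w⁴) with A = 4πr² = 4.988×10⁻⁴ m².
T⁴ = P/(εσA) + T_w⁴ = 14.1/(0.51·5.67×10⁻⁸·4.988×10⁻⁴) + (651)⁴
    = 9.776×10¹¹ + 1.796×10¹¹ = 1.157×10¹² K⁴.

T ≈ 1040 K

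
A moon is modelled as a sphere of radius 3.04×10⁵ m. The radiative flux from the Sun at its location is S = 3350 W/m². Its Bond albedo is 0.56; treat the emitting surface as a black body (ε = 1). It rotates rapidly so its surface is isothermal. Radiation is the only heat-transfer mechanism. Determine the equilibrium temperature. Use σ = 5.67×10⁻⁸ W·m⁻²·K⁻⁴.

At equilibrium, absorbed power = emitted power.
Absorbing cross-section = πr² = 2.903×10¹¹ m²; emitting surface = 4πr² = 1.161×10¹² m² (ratio 4).
(1−a)S·A_cross = εσ·A_surf·T⁴  ⇒  T⁴ = (1−a)S/(4σ).
T⁴ = 0.440·3350/(4·5.67×10⁻⁸) = 6.499×10⁹ K⁴.
T = (6.499×10⁹)^(1/4).

T ≈ 284 K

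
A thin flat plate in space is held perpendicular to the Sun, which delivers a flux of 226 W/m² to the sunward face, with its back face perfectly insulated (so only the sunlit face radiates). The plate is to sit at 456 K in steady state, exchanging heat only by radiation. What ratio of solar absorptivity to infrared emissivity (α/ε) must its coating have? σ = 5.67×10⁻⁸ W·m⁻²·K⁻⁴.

Balance: αS·A = εσ·1A·T⁴ ⇒ α/ε = σT⁴/S.
α/ε = 5.67×10⁻⁸·(456)⁴/226 = 5.67×10⁻⁸·4.324×10¹⁰/226.

α/ε ≈ 10.8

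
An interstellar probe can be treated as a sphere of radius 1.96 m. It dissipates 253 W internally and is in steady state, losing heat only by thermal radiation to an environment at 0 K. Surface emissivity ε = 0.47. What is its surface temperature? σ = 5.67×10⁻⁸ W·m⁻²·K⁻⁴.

T ≈ 118 K

Steady state: internal power = radiated power, P = εσA T⁴.
Radiating area A = 4πr² = 48.27 m².
T⁴ = P/(εσA) = 253/(0.47·5.67×10⁻⁸·48.27) = 1.967×10⁸ K⁴.
T = (1.967×10⁸)^(1/4).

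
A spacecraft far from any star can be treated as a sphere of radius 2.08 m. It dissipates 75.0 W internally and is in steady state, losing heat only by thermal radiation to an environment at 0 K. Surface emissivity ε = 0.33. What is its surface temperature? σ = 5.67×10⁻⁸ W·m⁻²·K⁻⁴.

T ≈ 92.7 K

Steady state: internal power = radiated power, P = εσA T⁴.
Radiating area A = 4πr² = 54.37 m².
T⁴ = P/(εσA) = 75.0/(0.33·5.67×10⁻⁸·54.37) = 7.373×10⁷ K⁴.
T = (7.373×10⁷)^(1/4).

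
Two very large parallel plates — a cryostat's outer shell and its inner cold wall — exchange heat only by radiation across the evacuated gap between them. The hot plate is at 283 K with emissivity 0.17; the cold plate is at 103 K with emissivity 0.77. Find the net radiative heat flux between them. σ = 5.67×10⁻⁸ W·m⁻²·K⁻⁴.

q ≈ 57.8 W/m²

For two infinite grey parallel plates, q = σ(T₁⁴ − T₂⁴)/(1/ε₁ + 1/ε₂ − 1).
T₁⁴ − T₂⁴ = 6.414×10⁹ − 1.126×10⁸ = 6.302×10⁹ K⁴.
1/ε₁ + 1/ε₂ − 1 = 5.882 + 1.299 − 1 = 6.181.
q = 5.67×10⁻⁸ × 6.302×10⁹ / 6.181.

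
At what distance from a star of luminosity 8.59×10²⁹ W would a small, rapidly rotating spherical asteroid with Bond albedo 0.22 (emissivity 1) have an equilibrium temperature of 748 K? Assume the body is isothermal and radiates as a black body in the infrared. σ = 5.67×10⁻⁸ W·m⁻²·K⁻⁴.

For an isothermal black-emitting sphere, (1−a)S·πr² = σ·4πr²·T⁴ ⇒ S = 4σT⁴/(1−a).
S = 4·5.67×10⁻⁸·(748)⁴/0.780 = 91020 W/m².
Flux falls as S = L/(4πd²), so d = √(L/(4πS)) = √(8.59×10²⁹/(4π·91020)).

d ≈ 8.67×10¹¹ m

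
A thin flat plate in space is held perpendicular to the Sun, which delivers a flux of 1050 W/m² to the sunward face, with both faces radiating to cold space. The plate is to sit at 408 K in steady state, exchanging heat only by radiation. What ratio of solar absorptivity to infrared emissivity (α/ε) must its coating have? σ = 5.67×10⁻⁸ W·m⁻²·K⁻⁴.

α/ε ≈ 2.99

Balance: αS·A = εσ·2A·T⁴ ⇒ α/ε = 2σT⁴/S.
α/ε = 2·5.67×10⁻⁸·(408)⁴/1050 = 2·5.67×10⁻⁸·2.771×10¹⁰/1050.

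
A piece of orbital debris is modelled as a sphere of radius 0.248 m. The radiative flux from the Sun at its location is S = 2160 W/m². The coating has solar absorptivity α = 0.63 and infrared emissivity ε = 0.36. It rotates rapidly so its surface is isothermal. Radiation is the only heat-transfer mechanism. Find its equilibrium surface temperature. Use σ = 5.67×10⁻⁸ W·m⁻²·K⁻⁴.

T ≈ 359 K

At equilibrium, absorbed power = emitted power.
Absorbing cross-section = πr² = 0.1932 m²; emitting surface = 4πr² = 0.7729 m² (ratio 4).
αS·A_cross = εσ·A_surf·T⁴  ⇒  T⁴ = αS/(ε·4σ).
T⁴ = 0.630·2160/(0.36·4·5.67×10⁻⁸) = 1.667×10¹⁰ K⁴.
T = (1.667×10¹⁰)^(1/4).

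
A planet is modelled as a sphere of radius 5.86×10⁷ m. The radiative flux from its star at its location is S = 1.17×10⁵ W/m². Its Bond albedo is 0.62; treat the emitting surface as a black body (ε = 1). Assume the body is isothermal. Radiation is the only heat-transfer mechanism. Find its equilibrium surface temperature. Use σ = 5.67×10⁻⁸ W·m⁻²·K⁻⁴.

T ≈ 665 K

At equilibrium, absorbed power = emitted power.
Absorbing cross-section = πr² = 1.079×10¹⁶ m²; emitting surface = 4πr² = 4.315×10¹⁶ m² (ratio 4).
(1−a)S·A_cross = εσ·A_surf·T⁴  ⇒  T⁴ = (1−a)S/(4σ).
T⁴ = 0.380·1.17×10⁵/(4·5.67×10⁻⁸) = 1.960×10¹¹ K⁴.
T = (1.960×10¹¹)^(1/4).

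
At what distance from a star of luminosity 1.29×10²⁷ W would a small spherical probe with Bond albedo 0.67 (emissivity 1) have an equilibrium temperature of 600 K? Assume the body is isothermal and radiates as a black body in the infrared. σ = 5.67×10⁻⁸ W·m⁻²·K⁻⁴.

For an isothermal black-emitting sphere, (1−a)S·πr² = σ·4πr²·T⁴ ⇒ S = 4σT⁴/(1−a).
S = 4·5.67×10⁻⁸·(600)⁴/0.330 = 89070 W/m².
Flux falls as S = L/(4πd²), so d = √(L/(4πS)) = √(1.29×10²⁷/(4π·89070)).

d ≈ 3.39×10¹⁰ m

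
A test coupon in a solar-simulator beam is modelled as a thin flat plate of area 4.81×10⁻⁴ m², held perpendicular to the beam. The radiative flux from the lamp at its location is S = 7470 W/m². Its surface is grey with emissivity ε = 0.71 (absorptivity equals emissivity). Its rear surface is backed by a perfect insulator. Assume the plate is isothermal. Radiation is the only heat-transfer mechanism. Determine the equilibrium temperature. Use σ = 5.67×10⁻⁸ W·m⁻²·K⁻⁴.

At equilibrium, absorbed power = emitted power.
Absorbing cross-section = A = 4.810×10⁻⁴ m²; emitting surface = A = 4.810×10⁻⁴ m² (ratio 1).
εS·A_cross = εσ·A_surf·T⁴  ⇒  T⁴ = S/(1σ)   (ε cancels).
T⁴ = 7470/(1·5.67×10⁻⁸) = 1.317×10¹¹ K⁴.
T = (1.317×10¹¹)^(1/4).

T ≈ 602 K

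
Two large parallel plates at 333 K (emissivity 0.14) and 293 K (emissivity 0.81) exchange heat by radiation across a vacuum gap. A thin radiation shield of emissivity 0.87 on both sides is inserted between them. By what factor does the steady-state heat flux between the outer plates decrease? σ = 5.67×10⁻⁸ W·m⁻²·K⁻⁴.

factor ≈ 1.18

Without shield: q₀ = σΔ(T⁴)/(1/ε₁+1/ε₂−1) with denominator 7.377.
With shield the two gaps are in series; the resistances add: (1/ε₁+1/ε_s−1)+(1/ε_s+1/ε₂−1) = 7.292+1.384 = 8.676.
Heat-flux ratio q₀/q = 8.676/7.377.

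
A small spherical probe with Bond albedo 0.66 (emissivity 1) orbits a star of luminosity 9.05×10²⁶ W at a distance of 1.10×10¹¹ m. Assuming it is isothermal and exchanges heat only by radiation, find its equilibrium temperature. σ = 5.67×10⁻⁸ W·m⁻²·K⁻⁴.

First find the stellar flux at distance d: S = L/(4πd²) = 9.05×10²⁶/(4π·(1.10×10¹¹)²) = 5952 W/m².
For an isothermal sphere, absorbed (1−a)S·πr² = emitted σ·4πr²·T⁴, so T⁴ = (1−a)S/(4σ).
T⁴ = 0.340·5952/(4·5.67×10⁻⁸) = 8.923×10⁹ K⁴.

T ≈ 307 K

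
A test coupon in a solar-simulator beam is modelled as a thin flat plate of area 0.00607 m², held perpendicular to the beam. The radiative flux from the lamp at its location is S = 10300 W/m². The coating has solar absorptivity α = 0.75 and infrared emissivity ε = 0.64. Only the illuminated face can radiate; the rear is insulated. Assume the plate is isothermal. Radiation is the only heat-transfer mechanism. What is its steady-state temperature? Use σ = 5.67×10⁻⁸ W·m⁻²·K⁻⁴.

At equilibrium, absorbed power = emitted power.
Absorbing cross-section = A = 0.006070 m²; emitting surface = A = 0.006070 m² (ratio 1).
αS·A_cross = εσ·A_surf·T⁴  ⇒  T⁴ = αS/(ε·1σ).
T⁴ = 0.750·10300/(0.64·1·5.67×10⁻⁸) = 2.129×10¹¹ K⁴.
T = (2.129×10¹¹)^(1/4).

T ≈ 679 K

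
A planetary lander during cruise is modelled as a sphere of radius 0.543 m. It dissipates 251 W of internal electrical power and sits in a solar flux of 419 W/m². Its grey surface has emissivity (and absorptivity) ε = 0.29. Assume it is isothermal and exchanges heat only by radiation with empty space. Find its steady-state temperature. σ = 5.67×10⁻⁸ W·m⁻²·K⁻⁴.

T ≈ 278 K

At steady state, absorbed solar power + internal power = radiated power.
Absorbed: α·S·A_cross = 0.29·419·0.9263 = 112.6 W (cross-section πr²).
Total input = 112.6 + 251 = 363.6 W.
Radiated: εσ·A_surf·T⁴ with A_surf = 4πr² = 3.705 m².
T⁴ = 363.6/(0.29·5.67×10⁻⁸·3.705) = 5.967×10⁹ K⁴.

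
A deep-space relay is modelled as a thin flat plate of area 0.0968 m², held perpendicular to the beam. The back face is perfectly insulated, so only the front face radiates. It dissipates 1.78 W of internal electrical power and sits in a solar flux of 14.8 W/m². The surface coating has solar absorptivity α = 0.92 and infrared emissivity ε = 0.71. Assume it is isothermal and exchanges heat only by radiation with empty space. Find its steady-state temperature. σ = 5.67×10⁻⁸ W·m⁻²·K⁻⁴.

T ≈ 168 K

At steady state, absorbed solar power + internal power = radiated power.
Absorbed: α·S·A_cross = 0.92·14.8·0.09680 = 1.318 W (cross-section A).
Total input = 1.318 + 1.78 = 3.098 W.
Radiated: εσ·A_surf·T⁴ with A_surf = A = 0.09680 m².
T⁴ = 3.098/(0.71·5.67×10⁻⁸·0.09680) = 7.950×10⁸ K⁴.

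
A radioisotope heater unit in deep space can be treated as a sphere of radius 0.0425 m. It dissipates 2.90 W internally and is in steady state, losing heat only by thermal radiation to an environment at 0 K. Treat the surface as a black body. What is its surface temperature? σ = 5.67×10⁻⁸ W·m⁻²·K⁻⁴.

T ≈ 218 K

Steady state: internal power = radiated power, P = εσA T⁴.
Radiating area A = 4πr² = 0.02270 m².
T⁴ = P/(εσA) = 2.90/(1.0·5.67×10⁻⁸·0.02270) = 2.253×10⁹ K⁴.
T = (2.253×10⁹)^(1/4).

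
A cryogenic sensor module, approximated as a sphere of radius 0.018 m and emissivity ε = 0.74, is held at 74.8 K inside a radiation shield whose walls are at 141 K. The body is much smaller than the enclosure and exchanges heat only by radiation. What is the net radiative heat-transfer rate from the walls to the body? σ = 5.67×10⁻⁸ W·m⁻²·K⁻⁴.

P_net ≈ 0.0622 W

For a small grey body in a large enclosure: P_net = εσA(T_body⁴ − T_wall⁴).
A = 4πr² = 0.004072 m²; T_body⁴ − T_wall⁴ = 3.130×10⁷ − 3.953×10⁸ = -3.639×10⁸ K⁴.
|P_net| = 0.74·5.67×10⁻⁸·0.004072·3.639×10⁸.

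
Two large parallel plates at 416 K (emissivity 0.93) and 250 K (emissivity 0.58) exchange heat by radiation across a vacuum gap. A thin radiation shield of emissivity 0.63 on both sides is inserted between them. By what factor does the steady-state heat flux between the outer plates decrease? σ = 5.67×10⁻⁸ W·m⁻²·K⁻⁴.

factor ≈ 2.21

Without shield: q₀ = σΔ(T⁴)/(1/ε₁+1/ε₂−1) with denominator 1.799.
With shield the two gaps are in series; the resistances add: (1/ε₁+1/ε_s−1)+(1/ε_s+1/ε₂−1) = 1.663+2.311 = 3.974.
Heat-flux ratio q₀/q = 3.974/1.799.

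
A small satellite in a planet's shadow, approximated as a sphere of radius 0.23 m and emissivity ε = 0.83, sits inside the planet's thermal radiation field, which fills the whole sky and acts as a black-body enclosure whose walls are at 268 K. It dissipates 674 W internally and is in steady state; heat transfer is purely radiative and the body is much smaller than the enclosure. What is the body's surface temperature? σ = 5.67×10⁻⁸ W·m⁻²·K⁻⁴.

T ≈ 404 K

For a small grey body in a large enclosure, net radiated power = εσA(T⁴ − T_w⁴).
Steady state: P = εσA(T⁴ − T_w⁴) with A = 4πr² = 0.6648 m².
T⁴ = P/(εσA) + T_w⁴ = 674/(0.83·5.67×10⁻⁸·0.6648) + (268)⁴
    = 2.154×10¹⁰ + 5.159×10⁹ = 2.670×10¹⁰ K⁴.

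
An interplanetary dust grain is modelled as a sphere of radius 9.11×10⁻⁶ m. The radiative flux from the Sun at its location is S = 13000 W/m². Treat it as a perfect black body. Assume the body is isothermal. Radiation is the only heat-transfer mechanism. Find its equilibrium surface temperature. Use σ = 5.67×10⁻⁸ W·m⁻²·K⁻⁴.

At equilibrium, absorbed power = emitted power.
Absorbing cross-section = πr² = 2.607×10⁻¹⁰ m²; emitting surface = 4πr² = 1.043×10⁻⁹ m² (ratio 4).
S·A_cross = εσ·A_surf·T⁴  ⇒  T⁴ = S/(4σ).
T⁴ = 1.00·13000/(4·5.67×10⁻⁸) = 5.732×10¹⁰ K⁴.
T = (5.732×10¹⁰)^(1/4).

T ≈ 489 K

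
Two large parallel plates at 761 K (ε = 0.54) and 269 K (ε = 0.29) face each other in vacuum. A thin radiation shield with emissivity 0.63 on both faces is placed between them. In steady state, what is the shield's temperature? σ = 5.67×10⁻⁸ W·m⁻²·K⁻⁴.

In steady state the net flux on the hot side equals that on the cold side.
σ(T₁⁴−T_s⁴)/D₁ = σ(T_s⁴−T₂⁴)/D₂, with D₁ = 1/ε₁+1/ε_s−1 = 2.439, D₂ = 1/ε_s+1/ε₂−1 = 4.036.
Solve for T_s⁴: T_s⁴ = (D₂·T₁⁴ + D₁·T₂⁴)/(D₁+D₂) = 2.110×10¹¹ K⁴.

T_s ≈ 678 K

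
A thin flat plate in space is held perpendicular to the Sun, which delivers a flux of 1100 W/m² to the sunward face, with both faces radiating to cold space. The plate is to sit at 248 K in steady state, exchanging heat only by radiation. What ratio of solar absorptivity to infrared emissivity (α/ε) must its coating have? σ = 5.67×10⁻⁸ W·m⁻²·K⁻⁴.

α/ε ≈ 0.390

Balance: αS·A = εσ·2A·T⁴ ⇒ α/ε = 2σT⁴/S.
α/ε = 2·5.67×10⁻⁸·(248)⁴/1100 = 2·5.67×10⁻⁸·3.783×10⁹/1100.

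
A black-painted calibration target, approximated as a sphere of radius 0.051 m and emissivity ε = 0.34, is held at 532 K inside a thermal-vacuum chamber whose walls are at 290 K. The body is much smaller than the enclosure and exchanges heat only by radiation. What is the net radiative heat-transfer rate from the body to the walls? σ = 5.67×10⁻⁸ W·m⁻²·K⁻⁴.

P_net ≈ 46.0 W

For a small grey body in a large enclosure: P_net = εσA(T_body⁴ − T_wall⁴).
A = 4πr² = 0.03269 m²; T_body⁴ − T_wall⁴ = 8.010×10¹⁰ − 7.073×10⁹ = 7.303×10¹⁰ K⁴.
|P_net| = 0.34·5.67×10⁻⁸·0.03269·7.303×10¹⁰.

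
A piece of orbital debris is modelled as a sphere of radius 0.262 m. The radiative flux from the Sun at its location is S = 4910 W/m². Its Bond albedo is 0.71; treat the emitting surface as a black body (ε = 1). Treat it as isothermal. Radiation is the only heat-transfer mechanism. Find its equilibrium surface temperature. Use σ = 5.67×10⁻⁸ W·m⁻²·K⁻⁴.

T ≈ 281 K

At equilibrium, absorbed power = emitted power.
Absorbing cross-section = πr² = 0.2157 m²; emitting surface = 4πr² = 0.8626 m² (ratio 4).
(1−a)S·A_cross = εσ·A_surf·T⁴  ⇒  T⁴ = (1−a)S/(4σ).
T⁴ = 0.290·4910/(4·5.67×10⁻⁸) = 6.278×10⁹ K⁴.
T = (6.278×10⁹)^(1/4).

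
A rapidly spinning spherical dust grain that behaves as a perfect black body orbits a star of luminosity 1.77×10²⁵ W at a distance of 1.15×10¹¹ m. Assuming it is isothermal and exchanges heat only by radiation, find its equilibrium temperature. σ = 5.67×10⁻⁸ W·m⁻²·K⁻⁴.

T ≈ 147 K

First find the stellar flux at distance d: S = L/(4πd²) = 1.77×10²⁵/(4π·(1.15×10¹¹)²) = 106.5 W/m².
For an isothermal sphere, absorbed (1−a)S·πr² = emitted σ·4πr²·T⁴, so T⁴ = (1−a)S/(4σ).
T⁴ = 1.00·106.5/(4·5.67×10⁻⁸) = 4.696×10⁸ K⁴.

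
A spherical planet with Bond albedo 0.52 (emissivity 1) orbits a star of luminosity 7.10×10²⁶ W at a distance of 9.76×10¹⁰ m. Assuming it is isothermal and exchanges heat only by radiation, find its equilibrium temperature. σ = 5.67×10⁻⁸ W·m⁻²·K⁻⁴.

T ≈ 335 K

First find the stellar flux at distance d: S = L/(4πd²) = 7.10×10²⁶/(4π·(9.76×10¹⁰)²) = 5931 W/m².
For an isothermal sphere, absorbed (1−a)S·πr² = emitted σ·4πr²·T⁴, so T⁴ = (1−a)S/(4σ).
T⁴ = 0.480·5931/(4·5.67×10⁻⁸) = 1.255×10¹⁰ K⁴.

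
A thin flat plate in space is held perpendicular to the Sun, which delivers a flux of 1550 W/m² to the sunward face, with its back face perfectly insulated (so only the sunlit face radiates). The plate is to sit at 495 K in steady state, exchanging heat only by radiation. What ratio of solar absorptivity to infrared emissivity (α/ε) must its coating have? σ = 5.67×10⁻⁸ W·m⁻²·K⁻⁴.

α/ε ≈ 2.20

Balance: αS·A = εσ·1A·T⁴ ⇒ α/ε = σT⁴/S.
α/ε = 5.67×10⁻⁸·(495)⁴/1550 = 5.67×10⁻⁸·6.004×10¹⁰/1550.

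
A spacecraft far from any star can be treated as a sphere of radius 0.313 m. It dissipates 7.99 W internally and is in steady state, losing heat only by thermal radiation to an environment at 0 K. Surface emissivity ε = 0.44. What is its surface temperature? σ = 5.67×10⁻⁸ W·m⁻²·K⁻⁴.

Steady state: internal power = radiated power, P = εσA T⁴.
Radiating area A = 4πr² = 1.231 m².
T⁴ = P/(εσA) = 7.99/(0.44·5.67×10⁻⁸·1.231) = 2.601×10⁸ K⁴.
T = (2.601×10⁸)^(1/4).

T ≈ 127 K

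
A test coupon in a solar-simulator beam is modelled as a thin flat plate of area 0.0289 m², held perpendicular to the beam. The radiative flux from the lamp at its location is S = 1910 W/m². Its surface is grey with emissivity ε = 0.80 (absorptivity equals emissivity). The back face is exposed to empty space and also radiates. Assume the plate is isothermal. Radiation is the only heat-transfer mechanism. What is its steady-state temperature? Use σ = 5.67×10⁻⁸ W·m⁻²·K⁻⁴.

At equilibrium, absorbed power = emitted power.
Absorbing cross-section = A = 0.02890 m²; emitting surface = 2A = 0.05780 m² (ratio 2).
εS·A_cross = εσ·A_surf·T⁴  ⇒  T⁴ = S/(2σ)   (ε cancels).
T⁴ = 1910/(2·5.67×10⁻⁸) = 1.684×10¹⁰ K⁴.
T = (1.684×10¹⁰)^(1/4).

T ≈ 360 K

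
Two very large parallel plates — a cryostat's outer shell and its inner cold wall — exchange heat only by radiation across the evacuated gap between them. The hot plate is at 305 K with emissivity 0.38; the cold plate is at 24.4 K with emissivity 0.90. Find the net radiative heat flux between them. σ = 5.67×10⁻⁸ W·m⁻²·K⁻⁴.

For two infinite grey parallel plates, q = σ(T₁⁴ − T₂⁴)/(1/ε₁ + 1/ε₂ − 1).
T₁⁴ − T₂⁴ = 8.654×10⁹ − 3.545×10⁵ = 8.653×10⁹ K⁴.
1/ε₁ + 1/ε₂ − 1 = 2.632 + 1.111 − 1 = 2.743.
q = 5.67×10⁻⁸ × 8.653×10⁹ / 2.743.

q ≈ 179 W/m²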